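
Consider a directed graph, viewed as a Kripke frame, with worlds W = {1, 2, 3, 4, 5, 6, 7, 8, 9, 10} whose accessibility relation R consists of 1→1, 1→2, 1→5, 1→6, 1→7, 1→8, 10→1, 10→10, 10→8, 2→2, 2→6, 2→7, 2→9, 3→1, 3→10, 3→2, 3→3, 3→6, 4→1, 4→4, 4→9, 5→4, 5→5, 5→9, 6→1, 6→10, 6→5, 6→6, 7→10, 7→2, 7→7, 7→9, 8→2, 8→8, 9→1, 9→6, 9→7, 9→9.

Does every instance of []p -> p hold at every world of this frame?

By correspondence theory, T is valid on a frame iff R is reflexive.
Reflexive: yes — every world is R-related to itself.

Yes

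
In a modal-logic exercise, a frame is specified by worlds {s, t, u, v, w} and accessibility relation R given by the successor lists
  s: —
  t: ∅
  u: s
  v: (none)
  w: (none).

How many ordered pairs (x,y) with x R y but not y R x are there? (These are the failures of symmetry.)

Enumerating: (u,s).

1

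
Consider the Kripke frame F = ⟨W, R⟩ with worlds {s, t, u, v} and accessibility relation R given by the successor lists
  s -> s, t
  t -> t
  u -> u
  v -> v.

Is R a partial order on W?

Reflexive: yes — every world is R-related to itself.
Transitive: yes — every two-step R-path is closed by a direct edge.
Antisymmetric: yes — no distinct pair is related both ways.
So R is a partial order.

Yes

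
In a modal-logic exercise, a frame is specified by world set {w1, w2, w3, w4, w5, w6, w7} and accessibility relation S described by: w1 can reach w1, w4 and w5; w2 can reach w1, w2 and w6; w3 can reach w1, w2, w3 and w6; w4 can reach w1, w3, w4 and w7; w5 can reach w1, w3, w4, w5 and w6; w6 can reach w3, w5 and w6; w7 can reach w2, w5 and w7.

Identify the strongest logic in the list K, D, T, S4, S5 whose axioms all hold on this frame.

Serial (axiom D): yes — every world has a successor (e.g. w1 S w1).
Reflexive (axiom T): yes — every world is S-related to itself.
Transitive (axiom 4): no — w1 S w4 and w4 S w3, but not w1 S w3.
Euclidean (axiom 5): no — w1 S w4 and w1 S w5, but not w4 S w5.
So F validates K, D, T; S4 would additionally require S to be transitive. The strongest is T.

T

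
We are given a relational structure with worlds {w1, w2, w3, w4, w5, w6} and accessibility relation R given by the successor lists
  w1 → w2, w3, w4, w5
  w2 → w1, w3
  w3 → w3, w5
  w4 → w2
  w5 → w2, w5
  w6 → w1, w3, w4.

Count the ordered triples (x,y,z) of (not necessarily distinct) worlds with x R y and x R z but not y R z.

22

Enumerating: (w1,w2,w2), (w1,w2,w4), (w1,w2,w5), (w1,w3,w2), (w1,w3,w4), (w1,w4,w3), (w1,w4,w4), (w1,w4,w5), (w1,w5,w3), (w1,w5,w4), (w2,w1,w1), (w2,w3,w1), … and 10 more.
Total: 22.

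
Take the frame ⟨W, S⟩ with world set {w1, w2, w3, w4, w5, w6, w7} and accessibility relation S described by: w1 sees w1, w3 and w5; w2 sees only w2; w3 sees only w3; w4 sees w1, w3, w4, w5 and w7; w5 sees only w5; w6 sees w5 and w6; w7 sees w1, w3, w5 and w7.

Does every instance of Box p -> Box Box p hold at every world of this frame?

Yes

Axiom 4 corresponds to the accessibility relation being transitive.
Transitive: yes — every two-step S-path is closed by a direct edge.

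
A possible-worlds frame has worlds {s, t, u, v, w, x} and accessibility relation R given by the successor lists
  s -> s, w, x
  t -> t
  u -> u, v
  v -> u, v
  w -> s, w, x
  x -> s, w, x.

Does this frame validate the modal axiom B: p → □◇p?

Yes

Axiom B corresponds to the accessibility relation being symmetric.
Symmetric: yes — every pair in R has its reverse in R.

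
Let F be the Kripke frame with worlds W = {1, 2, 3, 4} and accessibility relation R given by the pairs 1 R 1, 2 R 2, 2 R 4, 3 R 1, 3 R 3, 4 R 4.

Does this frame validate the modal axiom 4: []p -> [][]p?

Yes

By correspondence theory, 4 is valid on a frame iff R is transitive.
Transitive: yes — every two-step R-path is closed by a direct edge.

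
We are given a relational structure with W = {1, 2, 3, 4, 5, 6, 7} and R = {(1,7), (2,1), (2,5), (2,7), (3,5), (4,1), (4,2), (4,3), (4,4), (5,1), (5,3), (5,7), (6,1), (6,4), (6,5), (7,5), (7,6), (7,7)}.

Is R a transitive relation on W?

Transitive: no — 1 R 7 and 7 R 5, but not 1 R 5.

No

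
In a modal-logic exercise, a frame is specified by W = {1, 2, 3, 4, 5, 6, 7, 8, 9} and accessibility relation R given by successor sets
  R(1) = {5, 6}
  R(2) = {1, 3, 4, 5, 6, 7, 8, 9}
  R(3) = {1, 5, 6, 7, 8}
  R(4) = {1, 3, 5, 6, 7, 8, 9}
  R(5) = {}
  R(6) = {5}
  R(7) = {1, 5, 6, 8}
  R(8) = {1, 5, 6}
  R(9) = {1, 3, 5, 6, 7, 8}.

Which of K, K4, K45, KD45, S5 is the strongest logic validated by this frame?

K4

Transitive (axiom 4): yes — every two-step R-path is closed by a direct edge.
Euclidean (axiom 5): no — 1 R 5 and 1 R 6, but not 5 R 6.
Serial (axiom D): no — 5 has no R-successor.
Reflexive (axiom T): no — 1 is not related to itself.
So F validates K, K4; K45 would additionally require R to be Euclidean. The strongest is K4.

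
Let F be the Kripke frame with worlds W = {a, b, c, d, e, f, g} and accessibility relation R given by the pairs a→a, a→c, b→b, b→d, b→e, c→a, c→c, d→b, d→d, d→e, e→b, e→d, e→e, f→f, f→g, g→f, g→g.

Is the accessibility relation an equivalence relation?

Reflexive: yes — every world is R-related to itself.
Symmetric: yes — every pair in R has its reverse in R.
Transitive: yes — every two-step R-path is closed by a direct edge.
So R is an equivalence relation.

Yes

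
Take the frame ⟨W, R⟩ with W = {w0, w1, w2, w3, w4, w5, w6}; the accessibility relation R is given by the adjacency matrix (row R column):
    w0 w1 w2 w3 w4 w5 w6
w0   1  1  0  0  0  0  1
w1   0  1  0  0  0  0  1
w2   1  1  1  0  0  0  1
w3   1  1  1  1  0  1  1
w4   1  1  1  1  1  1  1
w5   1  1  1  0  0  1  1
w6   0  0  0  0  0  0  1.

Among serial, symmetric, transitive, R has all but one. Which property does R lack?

symmetric

Serial: yes — every world has a successor (e.g. w0 R w0).
Symmetric: no — w0 R w1 but not w1 R w0.
Transitive: yes — every two-step R-path is closed by a direct edge.
Only symmetric fails.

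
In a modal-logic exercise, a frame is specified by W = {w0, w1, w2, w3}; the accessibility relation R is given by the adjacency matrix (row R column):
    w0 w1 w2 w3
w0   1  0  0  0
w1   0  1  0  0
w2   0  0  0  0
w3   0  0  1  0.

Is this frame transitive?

Yes

Transitive: yes — every two-step R-path is closed by a direct edge.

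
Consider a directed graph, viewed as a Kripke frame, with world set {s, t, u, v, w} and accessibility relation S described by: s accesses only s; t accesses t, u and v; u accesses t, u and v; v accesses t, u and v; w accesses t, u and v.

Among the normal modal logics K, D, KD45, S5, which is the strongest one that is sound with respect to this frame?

Serial (axiom D): yes — every world has a successor (e.g. s S s).
Euclidean (axiom 5): yes — any two successors of a common world are S-related.
Transitive (axiom 4): yes — every two-step S-path is closed by a direct edge.
Reflexive (axiom T): no — w is not related to itself.
So F validates K, D, KD45; S5 would additionally require S to be reflexive. The strongest is KD45.

KD45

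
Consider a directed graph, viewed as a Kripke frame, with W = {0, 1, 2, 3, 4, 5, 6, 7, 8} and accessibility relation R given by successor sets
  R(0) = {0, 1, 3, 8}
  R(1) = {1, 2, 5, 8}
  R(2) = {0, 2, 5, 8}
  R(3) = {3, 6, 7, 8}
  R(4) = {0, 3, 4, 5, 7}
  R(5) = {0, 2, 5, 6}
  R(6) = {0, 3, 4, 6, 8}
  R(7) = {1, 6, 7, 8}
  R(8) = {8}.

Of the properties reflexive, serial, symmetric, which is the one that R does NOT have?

Reflexive: yes — every world is R-related to itself.
Serial: yes — every world has a successor (e.g. 0 R 0).
Symmetric: no — 0 R 1 but not 1 R 0.
Only symmetric fails.

symmetric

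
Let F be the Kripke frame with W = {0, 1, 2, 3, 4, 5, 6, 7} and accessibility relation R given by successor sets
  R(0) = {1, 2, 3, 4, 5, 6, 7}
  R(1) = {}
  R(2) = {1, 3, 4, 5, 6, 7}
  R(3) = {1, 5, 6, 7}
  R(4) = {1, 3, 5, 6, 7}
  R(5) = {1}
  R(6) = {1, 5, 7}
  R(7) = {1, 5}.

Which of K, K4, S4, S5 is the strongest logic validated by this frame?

K4

Transitive (axiom 4): yes — every two-step R-path is closed by a direct edge.
Reflexive (axiom T): no — 0 is not related to itself.
Euclidean (axiom 5): no — 0 R 1 and 0 R 2, but not 1 R 2.
So F validates K, K4; S4 would additionally require R to be reflexive. The strongest is K4.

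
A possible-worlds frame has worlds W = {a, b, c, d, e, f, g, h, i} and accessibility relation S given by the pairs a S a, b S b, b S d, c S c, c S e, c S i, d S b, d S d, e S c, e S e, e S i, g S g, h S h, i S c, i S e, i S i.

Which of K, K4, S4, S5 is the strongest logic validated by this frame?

K4

Transitive (axiom 4): yes — every two-step S-path is closed by a direct edge.
Reflexive (axiom T): no — f is not related to itself.
Euclidean (axiom 5): yes — any two successors of a common world are S-related.
So F validates K, K4; S4 would additionally require S to be reflexive. The strongest is K4.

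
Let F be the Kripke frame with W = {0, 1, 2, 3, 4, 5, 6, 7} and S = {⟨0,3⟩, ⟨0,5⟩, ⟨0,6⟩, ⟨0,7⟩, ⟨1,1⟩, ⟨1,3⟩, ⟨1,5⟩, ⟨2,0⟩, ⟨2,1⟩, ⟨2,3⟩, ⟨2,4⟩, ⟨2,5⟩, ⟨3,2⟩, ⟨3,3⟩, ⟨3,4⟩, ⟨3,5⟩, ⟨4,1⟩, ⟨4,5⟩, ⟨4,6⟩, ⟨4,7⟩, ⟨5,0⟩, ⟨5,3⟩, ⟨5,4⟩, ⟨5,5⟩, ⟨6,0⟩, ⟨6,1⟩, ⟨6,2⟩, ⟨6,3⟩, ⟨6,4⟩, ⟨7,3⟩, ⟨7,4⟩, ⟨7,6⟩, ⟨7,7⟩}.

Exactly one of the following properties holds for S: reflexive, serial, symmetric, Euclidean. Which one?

serial

Reflexive: no — 0 is not related to itself.
Serial: yes — every world has a successor (e.g. 0 S 3).
Symmetric: no — 0 S 3 but not 3 S 0.
Euclidean: no — 0 S 3 and 0 S 6, but not 3 S 6.
Only serial holds.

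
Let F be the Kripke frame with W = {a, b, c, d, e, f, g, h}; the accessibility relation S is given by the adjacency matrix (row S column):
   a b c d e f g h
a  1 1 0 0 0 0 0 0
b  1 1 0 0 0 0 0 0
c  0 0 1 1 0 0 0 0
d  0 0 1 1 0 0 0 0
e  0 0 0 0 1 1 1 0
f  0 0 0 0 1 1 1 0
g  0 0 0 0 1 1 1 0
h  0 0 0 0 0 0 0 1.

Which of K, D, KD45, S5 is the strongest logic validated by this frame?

S5

Serial (axiom D): yes — every world has a successor (e.g. a S a).
Euclidean (axiom 5): yes — any two successors of a common world are S-related.
Transitive (axiom 4): yes — every two-step S-path is closed by a direct edge.
Reflexive (axiom T): yes — every world is S-related to itself.
So F validates K, D, KD45, S5. The strongest is S5.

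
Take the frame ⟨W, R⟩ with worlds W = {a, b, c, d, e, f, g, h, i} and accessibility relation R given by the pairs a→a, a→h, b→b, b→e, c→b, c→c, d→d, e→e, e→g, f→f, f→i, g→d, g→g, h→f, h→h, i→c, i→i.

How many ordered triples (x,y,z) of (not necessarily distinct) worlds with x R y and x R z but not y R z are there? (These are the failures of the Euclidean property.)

8

Enumerating: (a,h,a), (b,e,b), (c,b,c), (e,g,e), (f,i,f), (g,d,g), (h,f,h), (i,c,i).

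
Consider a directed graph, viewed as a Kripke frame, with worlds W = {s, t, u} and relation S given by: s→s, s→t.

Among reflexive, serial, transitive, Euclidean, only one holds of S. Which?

transitive

Reflexive: no — t is not related to itself.
Serial: no — t has no S-successor.
Transitive: yes — every two-step S-path is closed by a direct edge.
Euclidean: no — s S t and s S s, but not t S s.
Only transitive holds.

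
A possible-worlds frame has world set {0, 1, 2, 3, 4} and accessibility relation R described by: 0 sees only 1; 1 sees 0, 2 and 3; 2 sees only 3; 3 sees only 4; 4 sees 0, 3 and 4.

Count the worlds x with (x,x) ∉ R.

4

Enumerating: 0, 1, 2, 3.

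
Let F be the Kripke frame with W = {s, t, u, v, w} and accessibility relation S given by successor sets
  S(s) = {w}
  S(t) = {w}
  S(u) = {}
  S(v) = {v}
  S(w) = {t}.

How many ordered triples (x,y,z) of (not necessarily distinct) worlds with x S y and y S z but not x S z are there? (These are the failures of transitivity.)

3

Enumerating: (s,w,t), (t,w,t), (w,t,w).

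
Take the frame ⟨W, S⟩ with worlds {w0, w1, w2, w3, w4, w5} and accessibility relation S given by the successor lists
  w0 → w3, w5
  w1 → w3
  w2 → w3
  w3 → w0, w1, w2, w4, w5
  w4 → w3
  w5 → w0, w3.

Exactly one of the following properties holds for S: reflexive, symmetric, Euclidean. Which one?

symmetric

Reflexive: no — w0 is not related to itself.
Symmetric: yes — every pair in S has its reverse in S.
Euclidean: no — w3 S w0 and w3 S w1, but not w0 S w1.
Only symmetric holds.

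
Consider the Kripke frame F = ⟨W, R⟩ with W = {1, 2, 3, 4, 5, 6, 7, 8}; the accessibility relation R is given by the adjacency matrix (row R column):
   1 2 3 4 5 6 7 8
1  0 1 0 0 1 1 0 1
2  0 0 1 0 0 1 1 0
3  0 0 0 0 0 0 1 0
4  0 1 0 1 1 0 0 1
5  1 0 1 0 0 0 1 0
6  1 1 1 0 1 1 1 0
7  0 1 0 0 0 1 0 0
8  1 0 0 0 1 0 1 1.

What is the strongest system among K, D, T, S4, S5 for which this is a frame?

D

Serial (axiom D): yes — every world has a successor (e.g. 1 R 2).
Reflexive (axiom T): no — 1 is not related to itself.
Transitive (axiom 4): no — 1 R 2 and 2 R 3, but not 1 R 3.
Euclidean (axiom 5): no — 1 R 2 and 1 R 5, but not 2 R 5.
So F validates K, D; T would additionally require R to be reflexive. The strongest is D.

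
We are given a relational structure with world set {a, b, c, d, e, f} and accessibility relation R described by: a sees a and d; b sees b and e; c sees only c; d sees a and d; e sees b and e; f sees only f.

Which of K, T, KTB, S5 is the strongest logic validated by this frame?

Reflexive (axiom T): yes — every world is R-related to itself.
Symmetric (axiom B): yes — every pair in R has its reverse in R.
Euclidean (axiom 5): yes — any two successors of a common world are R-related.
So F validates K, T, KTB, S5. The strongest is S5.

S5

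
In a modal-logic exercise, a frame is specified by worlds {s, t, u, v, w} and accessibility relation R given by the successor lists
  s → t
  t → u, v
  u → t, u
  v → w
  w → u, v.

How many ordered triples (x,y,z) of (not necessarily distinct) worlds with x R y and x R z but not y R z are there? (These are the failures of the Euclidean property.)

9

Enumerating: (s,t,t), (t,u,v), (t,v,u), (t,v,v), (u,t,t), (v,w,w), (w,u,v), (w,v,u), (w,v,v).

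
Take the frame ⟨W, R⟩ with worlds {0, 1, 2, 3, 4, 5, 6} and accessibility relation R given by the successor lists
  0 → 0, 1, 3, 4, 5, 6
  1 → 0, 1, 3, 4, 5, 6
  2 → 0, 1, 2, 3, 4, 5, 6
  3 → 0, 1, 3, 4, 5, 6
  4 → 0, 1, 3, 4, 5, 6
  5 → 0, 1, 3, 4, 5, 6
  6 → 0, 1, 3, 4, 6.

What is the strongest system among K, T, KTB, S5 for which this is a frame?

Reflexive (axiom T): yes — every world is R-related to itself.
Symmetric (axiom B): no — 2 R 0 but not 0 R 2.
Euclidean (axiom 5): no — 0 R 6 and 0 R 5, but not 6 R 5.
So F validates K, T; KTB would additionally require R to be symmetric. The strongest is T.

T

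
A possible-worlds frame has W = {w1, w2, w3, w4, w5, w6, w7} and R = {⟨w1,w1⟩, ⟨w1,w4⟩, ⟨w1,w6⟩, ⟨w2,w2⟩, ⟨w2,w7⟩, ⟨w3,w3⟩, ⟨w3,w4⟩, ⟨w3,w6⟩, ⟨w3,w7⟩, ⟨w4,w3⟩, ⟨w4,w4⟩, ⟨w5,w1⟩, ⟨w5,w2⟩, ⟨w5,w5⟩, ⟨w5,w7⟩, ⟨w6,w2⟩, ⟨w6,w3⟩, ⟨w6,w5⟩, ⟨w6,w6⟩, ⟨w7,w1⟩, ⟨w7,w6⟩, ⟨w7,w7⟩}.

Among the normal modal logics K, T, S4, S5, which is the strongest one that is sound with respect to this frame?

Reflexive (axiom T): yes — every world is R-related to itself.
Transitive (axiom 4): no — w1 R w4 and w4 R w3, but not w1 R w3.
Euclidean (axiom 5): no — w1 R w4 and w1 R w6, but not w4 R w6.
So F validates K, T; S4 would additionally require R to be transitive. The strongest is T.

T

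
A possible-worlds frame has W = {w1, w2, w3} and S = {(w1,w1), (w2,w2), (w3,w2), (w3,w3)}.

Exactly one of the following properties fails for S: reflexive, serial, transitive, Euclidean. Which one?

Euclidean

Reflexive: yes — every world is S-related to itself.
Serial: yes — every world has a successor (e.g. w1 S w1).
Transitive: yes — every two-step S-path is closed by a direct edge.
Euclidean: no — w3 S w2 and w3 S w3, but not w2 S w3.
Only Euclidean fails.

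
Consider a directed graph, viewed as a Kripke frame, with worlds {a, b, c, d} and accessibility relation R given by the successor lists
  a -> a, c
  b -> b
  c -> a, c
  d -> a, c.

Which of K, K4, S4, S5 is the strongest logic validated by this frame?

Transitive (axiom 4): yes — every two-step R-path is closed by a direct edge.
Reflexive (axiom T): no — d is not related to itself.
Euclidean (axiom 5): yes — any two successors of a common world are R-related.
So F validates K, K4; S4 would additionally require R to be reflexive. The strongest is K4.

K4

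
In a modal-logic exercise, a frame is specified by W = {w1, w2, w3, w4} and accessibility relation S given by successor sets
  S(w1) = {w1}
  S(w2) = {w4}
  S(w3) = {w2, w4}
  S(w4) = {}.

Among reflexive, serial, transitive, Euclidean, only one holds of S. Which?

Reflexive: no — w2 is not related to itself.
Serial: no — w4 has no S-successor.
Transitive: yes — every two-step S-path is closed by a direct edge.
Euclidean: no — w3 S w4 and w3 S w2, but not w4 S w2.
Only transitive holds.

transitive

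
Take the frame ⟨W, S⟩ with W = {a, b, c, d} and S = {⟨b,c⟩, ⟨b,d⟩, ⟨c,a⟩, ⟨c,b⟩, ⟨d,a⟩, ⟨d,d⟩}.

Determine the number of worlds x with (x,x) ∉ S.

Enumerating: a, b, c.

3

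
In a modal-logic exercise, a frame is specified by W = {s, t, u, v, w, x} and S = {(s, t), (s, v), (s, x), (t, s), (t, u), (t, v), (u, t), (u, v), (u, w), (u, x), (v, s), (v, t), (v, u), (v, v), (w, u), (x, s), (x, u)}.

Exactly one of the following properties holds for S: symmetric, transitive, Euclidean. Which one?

Symmetric: yes — every pair in S has its reverse in S.
Transitive: no — s S t and t S u, but not s S u.
Euclidean: no — s S t and s S x, but not t S x.
Only symmetric holds.

symmetric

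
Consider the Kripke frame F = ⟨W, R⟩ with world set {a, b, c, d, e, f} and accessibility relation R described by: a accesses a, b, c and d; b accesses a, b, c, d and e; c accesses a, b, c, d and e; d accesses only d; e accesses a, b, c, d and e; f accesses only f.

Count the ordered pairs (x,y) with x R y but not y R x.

5

Enumerating: (a,d), (b,d), (c,d), (e,a), (e,d).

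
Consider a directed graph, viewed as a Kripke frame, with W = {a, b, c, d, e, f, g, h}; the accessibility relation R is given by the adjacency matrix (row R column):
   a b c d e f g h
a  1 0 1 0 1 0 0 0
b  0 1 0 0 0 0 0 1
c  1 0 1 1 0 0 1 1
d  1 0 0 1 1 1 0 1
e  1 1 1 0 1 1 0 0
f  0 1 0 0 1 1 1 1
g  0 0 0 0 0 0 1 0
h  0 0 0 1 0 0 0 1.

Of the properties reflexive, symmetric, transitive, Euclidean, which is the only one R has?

reflexive

Reflexive: yes — every world is R-related to itself.
Symmetric: no — b R h but not h R b.
Transitive: no — a R c and c R d, but not a R d.
Euclidean: no — a R c and a R e, but not c R e.
Only reflexive holds.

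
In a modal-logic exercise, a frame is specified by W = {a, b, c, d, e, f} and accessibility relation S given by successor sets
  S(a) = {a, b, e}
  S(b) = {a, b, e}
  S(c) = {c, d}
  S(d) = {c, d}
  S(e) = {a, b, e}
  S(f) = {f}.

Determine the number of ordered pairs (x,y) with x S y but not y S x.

0

S is symmetric; there are no such tuples.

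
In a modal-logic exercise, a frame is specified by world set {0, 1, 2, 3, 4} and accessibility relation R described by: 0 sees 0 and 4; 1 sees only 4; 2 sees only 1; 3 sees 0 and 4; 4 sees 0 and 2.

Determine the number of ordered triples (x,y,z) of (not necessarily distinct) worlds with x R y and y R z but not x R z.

7

Enumerating: (0,4,2), (1,4,0), (1,4,2), (2,1,4), (3,4,2), (4,0,4), (4,2,1).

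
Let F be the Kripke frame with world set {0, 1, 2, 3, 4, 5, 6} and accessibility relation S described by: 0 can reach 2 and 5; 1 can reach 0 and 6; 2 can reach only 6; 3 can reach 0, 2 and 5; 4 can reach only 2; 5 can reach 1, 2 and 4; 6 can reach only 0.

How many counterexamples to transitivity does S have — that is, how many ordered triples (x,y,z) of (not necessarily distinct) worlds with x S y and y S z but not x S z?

Enumerating: (0,2,6), (0,5,1), (0,5,4), (1,0,2), (1,0,5), (2,6,0), (3,2,6), (3,5,1), (3,5,4), (4,2,6), (5,1,0), (5,1,6), (5,2,6), (6,0,2), (6,0,5).

15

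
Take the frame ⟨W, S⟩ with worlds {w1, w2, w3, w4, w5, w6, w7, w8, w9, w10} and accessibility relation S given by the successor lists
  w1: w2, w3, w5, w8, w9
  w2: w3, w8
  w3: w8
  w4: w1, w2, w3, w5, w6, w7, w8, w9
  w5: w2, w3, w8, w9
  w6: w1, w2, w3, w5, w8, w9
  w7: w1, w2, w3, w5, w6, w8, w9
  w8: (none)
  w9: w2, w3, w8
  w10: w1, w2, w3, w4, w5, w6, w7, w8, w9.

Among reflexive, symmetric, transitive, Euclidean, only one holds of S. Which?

transitive

Reflexive: no — w1 is not related to itself.
Symmetric: no — w1 S w2 but not w2 S w1.
Transitive: yes — every two-step S-path is closed by a direct edge.
Euclidean: no — w1 S w2 and w1 S w5, but not w2 S w5.
Only transitive holds.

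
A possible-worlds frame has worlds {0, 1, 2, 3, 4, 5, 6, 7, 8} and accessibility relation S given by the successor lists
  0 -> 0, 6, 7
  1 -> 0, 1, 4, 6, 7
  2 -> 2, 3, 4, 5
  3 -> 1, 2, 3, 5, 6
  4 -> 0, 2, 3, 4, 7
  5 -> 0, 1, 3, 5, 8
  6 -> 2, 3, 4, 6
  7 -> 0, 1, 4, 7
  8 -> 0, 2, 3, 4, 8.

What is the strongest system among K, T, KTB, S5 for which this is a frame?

T

Reflexive (axiom T): yes — every world is S-related to itself.
Symmetric (axiom B): no — 0 S 6 but not 6 S 0.
Euclidean (axiom 5): no — 0 S 6 and 0 S 7, but not 6 S 7.
So F validates K, T; KTB would additionally require S to be symmetric. The strongest is T.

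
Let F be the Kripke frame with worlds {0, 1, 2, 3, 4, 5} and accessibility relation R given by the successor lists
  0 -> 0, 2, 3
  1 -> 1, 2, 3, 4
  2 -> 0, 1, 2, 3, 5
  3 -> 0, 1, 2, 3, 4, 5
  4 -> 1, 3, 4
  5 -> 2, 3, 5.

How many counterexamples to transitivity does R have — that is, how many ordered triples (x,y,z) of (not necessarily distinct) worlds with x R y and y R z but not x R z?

20

Enumerating: (0,2,1), (0,2,5), (0,3,1), (0,3,4), (0,3,5), (1,2,0), (1,2,5), (1,3,0), (1,3,5), (2,1,4), (2,3,4), (4,1,2), … and 8 more.
Total: 20.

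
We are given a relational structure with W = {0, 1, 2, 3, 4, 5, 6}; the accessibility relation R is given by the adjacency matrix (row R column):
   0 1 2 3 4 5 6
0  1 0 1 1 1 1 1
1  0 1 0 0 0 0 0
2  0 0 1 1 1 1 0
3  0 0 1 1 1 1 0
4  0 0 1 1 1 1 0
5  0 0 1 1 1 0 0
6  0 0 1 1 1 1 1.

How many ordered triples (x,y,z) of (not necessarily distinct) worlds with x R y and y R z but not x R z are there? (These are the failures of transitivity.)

3

Enumerating: (5,2,5), (5,3,5), (5,4,5).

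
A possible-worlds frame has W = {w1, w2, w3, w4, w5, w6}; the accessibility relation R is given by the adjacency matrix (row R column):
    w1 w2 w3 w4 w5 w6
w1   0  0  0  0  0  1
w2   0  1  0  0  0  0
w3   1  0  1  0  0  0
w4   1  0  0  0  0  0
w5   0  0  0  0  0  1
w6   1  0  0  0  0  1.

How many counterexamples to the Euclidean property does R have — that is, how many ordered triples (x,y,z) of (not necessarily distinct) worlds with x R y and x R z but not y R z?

Enumerating: (w3,w1,w1), (w3,w1,w3), (w4,w1,w1), (w6,w1,w1).

4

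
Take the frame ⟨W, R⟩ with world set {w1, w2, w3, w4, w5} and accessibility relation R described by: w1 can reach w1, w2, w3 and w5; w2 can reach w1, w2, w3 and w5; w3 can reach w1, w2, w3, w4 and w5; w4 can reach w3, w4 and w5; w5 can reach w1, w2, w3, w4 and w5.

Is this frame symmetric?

Yes

Symmetric: yes — every pair in R has its reverse in R.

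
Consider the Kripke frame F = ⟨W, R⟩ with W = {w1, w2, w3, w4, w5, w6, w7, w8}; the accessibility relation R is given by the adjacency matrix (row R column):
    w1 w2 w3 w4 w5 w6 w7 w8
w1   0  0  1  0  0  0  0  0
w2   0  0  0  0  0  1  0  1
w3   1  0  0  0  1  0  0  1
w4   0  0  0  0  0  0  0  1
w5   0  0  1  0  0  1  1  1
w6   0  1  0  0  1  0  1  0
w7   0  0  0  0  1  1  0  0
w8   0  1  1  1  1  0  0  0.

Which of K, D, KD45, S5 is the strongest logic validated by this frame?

Serial (axiom D): yes — every world has a successor (e.g. w1 R w3).
Euclidean (axiom 5): no — w2 R w6 and w2 R w8, but not w6 R w8.
Transitive (axiom 4): no — w1 R w3 and w3 R w5, but not w1 R w5.
Reflexive (axiom T): no — w1 is not related to itself.
So F validates K, D; KD45 would additionally require R to be Euclidean and transitive. The strongest is D.

D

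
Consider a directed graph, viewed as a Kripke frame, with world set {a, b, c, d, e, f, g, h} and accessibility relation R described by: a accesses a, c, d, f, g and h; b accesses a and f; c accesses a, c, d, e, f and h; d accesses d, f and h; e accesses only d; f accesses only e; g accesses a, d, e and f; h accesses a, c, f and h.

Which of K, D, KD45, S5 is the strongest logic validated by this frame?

D

Serial (axiom D): yes — every world has a successor (e.g. a R a).
Euclidean (axiom 5): no — a R c and a R g, but not c R g.
Transitive (axiom 4): no — a R c and c R e, but not a R e.
Reflexive (axiom T): no — b is not related to itself.
So F validates K, D; KD45 would additionally require R to be Euclidean and transitive. The strongest is D.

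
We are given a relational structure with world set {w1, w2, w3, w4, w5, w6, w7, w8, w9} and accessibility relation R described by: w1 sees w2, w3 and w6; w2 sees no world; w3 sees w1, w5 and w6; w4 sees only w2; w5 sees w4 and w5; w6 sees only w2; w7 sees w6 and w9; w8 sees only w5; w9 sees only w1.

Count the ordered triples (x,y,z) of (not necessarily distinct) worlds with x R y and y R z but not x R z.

13

Enumerating: (w1,w3,w1), (w1,w3,w5), (w3,w1,w2), (w3,w1,w3), (w3,w5,w4), (w3,w6,w2), (w5,w4,w2), (w7,w6,w2), (w7,w9,w1), (w8,w5,w4), (w9,w1,w2), (w9,w1,w3), (w9,w1,w6).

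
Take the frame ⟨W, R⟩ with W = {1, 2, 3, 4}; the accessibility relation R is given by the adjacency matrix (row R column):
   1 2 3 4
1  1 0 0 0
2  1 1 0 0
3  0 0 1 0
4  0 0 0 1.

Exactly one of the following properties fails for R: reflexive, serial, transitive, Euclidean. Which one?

Reflexive: yes — every world is R-related to itself.
Serial: yes — every world has a successor (e.g. 1 R 1).
Transitive: yes — every two-step R-path is closed by a direct edge.
Euclidean: no — 2 R 1 and 2 R 2, but not 1 R 2.
Only Euclidean fails.

Euclidean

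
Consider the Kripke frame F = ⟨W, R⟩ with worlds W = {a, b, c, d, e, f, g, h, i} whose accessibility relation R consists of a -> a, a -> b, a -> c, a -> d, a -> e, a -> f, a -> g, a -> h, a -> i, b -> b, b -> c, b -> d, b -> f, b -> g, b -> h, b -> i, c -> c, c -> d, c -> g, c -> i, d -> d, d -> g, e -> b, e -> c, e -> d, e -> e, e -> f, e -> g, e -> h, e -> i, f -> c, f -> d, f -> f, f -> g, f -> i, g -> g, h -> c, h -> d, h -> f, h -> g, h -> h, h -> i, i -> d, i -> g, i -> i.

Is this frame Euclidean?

Euclidean: no — a R b and a R e, but not b R e.

No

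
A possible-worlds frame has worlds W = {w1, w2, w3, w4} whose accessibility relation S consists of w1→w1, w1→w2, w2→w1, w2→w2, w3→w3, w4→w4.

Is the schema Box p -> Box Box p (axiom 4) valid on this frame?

The schema 4 characterises exactly the transitive frames.
Transitive: yes — every two-step S-path is closed by a direct edge.

Yes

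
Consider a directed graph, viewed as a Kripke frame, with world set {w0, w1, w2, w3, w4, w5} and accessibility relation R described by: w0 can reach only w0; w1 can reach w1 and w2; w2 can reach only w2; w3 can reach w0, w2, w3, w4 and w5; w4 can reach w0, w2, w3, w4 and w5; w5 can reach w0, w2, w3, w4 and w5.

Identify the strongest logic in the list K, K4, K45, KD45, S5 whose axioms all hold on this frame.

K4

Transitive (axiom 4): yes — every two-step R-path is closed by a direct edge.
Euclidean (axiom 5): no — w3 R w0 and w3 R w2, but not w0 R w2.
Serial (axiom D): yes — every world has a successor (e.g. w0 R w0).
Reflexive (axiom T): yes — every world is R-related to itself.
So F validates K, K4; K45 would additionally require R to be Euclidean. The strongest is K4.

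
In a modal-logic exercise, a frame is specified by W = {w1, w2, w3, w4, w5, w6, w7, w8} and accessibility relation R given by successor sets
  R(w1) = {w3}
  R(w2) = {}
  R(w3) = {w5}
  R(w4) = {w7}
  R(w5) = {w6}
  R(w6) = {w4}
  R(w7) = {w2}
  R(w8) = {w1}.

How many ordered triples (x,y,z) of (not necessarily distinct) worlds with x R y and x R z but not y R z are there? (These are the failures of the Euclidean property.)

7

Enumerating: (w1,w3,w3), (w3,w5,w5), (w4,w7,w7), (w5,w6,w6), (w6,w4,w4), (w7,w2,w2), (w8,w1,w1).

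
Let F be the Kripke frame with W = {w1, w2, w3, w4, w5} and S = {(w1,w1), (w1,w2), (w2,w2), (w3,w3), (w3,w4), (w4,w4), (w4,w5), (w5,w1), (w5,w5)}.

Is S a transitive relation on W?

Transitive: no — w3 S w4 and w4 S w5, but not w3 S w5.

No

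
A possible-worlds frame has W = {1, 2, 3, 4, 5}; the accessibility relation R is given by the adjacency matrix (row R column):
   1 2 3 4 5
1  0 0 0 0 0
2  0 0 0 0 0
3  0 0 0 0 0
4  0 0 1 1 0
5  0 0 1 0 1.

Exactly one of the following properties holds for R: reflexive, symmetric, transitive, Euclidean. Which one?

Reflexive: no — 1 is not related to itself.
Symmetric: no — 4 R 3 but not 3 R 4.
Transitive: yes — every two-step R-path is closed by a direct edge.
Euclidean: no — 4 R 3 and 4 R 3, but not 3 R 3.
Only transitive holds.

transitive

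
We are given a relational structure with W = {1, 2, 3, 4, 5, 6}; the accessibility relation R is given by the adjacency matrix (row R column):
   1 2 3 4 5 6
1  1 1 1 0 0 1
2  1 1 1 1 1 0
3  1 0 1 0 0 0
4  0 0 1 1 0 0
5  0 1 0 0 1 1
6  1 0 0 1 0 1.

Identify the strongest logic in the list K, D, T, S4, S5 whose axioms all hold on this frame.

T

Serial (axiom D): yes — every world has a successor (e.g. 1 R 1).
Reflexive (axiom T): yes — every world is R-related to itself.
Transitive (axiom 4): no — 1 R 2 and 2 R 4, but not 1 R 4.
Euclidean (axiom 5): no — 1 R 2 and 1 R 6, but not 2 R 6.
So F validates K, D, T; S4 would additionally require R to be transitive. The strongest is T.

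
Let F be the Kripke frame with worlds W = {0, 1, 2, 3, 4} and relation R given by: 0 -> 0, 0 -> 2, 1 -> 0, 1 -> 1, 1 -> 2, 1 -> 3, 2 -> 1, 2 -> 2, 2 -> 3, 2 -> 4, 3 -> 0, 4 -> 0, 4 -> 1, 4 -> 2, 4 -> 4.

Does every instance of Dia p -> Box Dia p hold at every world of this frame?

The schema 5 characterises exactly the Euclidean frames.
Euclidean: no — 1 R 0 and 1 R 3, but not 0 R 3.

No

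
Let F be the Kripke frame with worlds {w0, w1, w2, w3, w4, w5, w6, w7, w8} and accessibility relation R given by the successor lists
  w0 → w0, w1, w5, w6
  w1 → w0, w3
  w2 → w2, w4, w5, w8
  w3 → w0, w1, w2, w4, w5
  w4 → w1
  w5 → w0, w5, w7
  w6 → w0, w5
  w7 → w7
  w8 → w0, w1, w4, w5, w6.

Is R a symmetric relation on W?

Symmetric: no — w2 R w4 but not w4 R w2.

No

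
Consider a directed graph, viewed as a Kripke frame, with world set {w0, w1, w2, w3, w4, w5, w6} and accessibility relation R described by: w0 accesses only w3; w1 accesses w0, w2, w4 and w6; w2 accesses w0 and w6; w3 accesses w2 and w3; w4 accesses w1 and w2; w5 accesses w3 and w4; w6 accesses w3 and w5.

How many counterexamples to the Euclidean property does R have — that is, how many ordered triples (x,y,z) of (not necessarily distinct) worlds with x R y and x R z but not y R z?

27

Enumerating: (w1,w0,w0), (w1,w0,w2), (w1,w0,w4), (w1,w0,w6), (w1,w2,w2), (w1,w2,w4), (w1,w4,w0), (w1,w4,w4), (w1,w4,w6), (w1,w6,w0), (w1,w6,w2), (w1,w6,w4), … and 15 more.
Total: 27.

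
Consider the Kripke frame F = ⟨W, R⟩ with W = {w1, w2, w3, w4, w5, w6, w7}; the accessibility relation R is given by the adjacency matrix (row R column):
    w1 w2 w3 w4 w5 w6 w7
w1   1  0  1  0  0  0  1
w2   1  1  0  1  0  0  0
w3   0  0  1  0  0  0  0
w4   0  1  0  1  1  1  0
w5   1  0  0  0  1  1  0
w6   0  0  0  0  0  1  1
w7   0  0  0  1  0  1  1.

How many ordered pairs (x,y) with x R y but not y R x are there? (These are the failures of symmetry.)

Enumerating: (w1,w3), (w1,w7), (w2,w1), (w4,w5), (w4,w6), (w5,w1), (w5,w6), (w7,w4).

8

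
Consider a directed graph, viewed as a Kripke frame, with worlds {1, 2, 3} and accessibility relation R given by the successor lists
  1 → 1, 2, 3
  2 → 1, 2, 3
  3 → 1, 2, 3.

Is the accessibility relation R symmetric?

Symmetric: yes — every pair in R has its reverse in R.

Yes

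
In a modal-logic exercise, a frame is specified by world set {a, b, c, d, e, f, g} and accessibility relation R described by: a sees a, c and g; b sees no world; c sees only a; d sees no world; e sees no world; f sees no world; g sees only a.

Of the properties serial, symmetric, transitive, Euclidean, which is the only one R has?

symmetric

Serial: no — b has no R-successor.
Symmetric: yes — every pair in R has its reverse in R.
Transitive: no — c R a and a R g, but not c R g.
Euclidean: no — a R c and a R g, but not c R g.
Only symmetric holds.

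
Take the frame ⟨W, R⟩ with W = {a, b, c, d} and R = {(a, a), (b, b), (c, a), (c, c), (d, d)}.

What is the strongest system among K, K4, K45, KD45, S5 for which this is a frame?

Transitive (axiom 4): yes — every two-step R-path is closed by a direct edge.
Euclidean (axiom 5): no — c R a and c R c, but not a R c.
Serial (axiom D): yes — every world has a successor (e.g. a R a).
Reflexive (axiom T): yes — every world is R-related to itself.
So F validates K, K4; K45 would additionally require R to be Euclidean. The strongest is K4.

K4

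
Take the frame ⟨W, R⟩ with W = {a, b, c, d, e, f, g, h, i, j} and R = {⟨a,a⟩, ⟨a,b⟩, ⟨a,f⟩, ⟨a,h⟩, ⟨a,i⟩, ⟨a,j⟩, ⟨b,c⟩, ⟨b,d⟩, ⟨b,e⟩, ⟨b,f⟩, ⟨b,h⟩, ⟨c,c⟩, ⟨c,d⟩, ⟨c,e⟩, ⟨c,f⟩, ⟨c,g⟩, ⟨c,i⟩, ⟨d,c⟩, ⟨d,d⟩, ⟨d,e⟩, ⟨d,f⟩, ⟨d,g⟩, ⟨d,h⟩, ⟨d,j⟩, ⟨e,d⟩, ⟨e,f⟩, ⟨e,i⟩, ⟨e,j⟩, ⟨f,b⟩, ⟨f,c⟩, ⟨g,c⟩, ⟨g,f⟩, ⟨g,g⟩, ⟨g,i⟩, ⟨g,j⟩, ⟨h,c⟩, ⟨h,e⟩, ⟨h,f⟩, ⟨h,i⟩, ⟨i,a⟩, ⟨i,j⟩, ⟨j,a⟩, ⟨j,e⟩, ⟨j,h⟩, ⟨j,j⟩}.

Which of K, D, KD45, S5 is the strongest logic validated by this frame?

D

Serial (axiom D): yes — every world has a successor (e.g. a R a).
Euclidean (axiom 5): no — a R b and a R i, but not b R i.
Transitive (axiom 4): no — a R b and b R c, but not a R c.
Reflexive (axiom T): no — b is not related to itself.
So F validates K, D; KD45 would additionally require R to be Euclidean and transitive. The strongest is D.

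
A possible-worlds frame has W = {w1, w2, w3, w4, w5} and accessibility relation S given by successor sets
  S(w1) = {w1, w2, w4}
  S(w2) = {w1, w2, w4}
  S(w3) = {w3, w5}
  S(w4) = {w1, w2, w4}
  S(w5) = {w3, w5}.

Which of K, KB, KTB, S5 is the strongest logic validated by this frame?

Symmetric (axiom B): yes — every pair in S has its reverse in S.
Reflexive (axiom T): yes — every world is S-related to itself.
Euclidean (axiom 5): yes — any two successors of a common world are S-related.
So F validates K, KB, KTB, S5. The strongest is S5.

S5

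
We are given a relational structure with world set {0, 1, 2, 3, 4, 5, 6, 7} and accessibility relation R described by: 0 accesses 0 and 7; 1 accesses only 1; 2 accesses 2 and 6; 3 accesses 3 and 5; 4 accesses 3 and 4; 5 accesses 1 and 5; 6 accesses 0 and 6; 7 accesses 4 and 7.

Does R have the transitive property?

No

Transitive: no — 0 R 7 and 7 R 4, but not 0 R 4.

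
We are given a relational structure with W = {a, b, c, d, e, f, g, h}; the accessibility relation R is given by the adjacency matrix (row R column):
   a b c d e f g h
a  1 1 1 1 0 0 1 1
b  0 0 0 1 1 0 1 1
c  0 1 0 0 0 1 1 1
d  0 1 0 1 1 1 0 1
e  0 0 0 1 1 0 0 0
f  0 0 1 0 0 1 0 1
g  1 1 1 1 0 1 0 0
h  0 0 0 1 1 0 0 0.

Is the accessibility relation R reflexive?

Reflexive: no — b is not related to itself.

No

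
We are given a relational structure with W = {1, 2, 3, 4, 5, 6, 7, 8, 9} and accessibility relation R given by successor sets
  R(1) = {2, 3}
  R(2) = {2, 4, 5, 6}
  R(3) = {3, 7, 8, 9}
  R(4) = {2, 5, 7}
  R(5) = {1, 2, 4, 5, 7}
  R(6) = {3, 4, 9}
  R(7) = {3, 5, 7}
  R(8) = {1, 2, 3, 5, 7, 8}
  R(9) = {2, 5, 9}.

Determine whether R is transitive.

No

Transitive: no — 1 R 2 and 2 R 4, but not 1 R 4.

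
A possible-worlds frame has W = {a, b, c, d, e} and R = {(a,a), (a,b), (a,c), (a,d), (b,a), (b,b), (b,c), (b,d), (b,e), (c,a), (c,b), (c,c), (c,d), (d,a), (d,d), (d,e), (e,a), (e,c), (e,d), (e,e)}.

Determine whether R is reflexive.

Yes

Reflexive: yes — every world is R-related to itself.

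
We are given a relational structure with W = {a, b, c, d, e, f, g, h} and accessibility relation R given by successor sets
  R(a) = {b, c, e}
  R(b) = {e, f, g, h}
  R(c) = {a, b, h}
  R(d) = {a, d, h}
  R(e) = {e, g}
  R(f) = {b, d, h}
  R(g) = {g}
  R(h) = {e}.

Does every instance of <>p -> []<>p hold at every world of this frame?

By correspondence theory, 5 is valid on a frame iff R is Euclidean.
Euclidean: no — a R b and a R c, but not b R c.

No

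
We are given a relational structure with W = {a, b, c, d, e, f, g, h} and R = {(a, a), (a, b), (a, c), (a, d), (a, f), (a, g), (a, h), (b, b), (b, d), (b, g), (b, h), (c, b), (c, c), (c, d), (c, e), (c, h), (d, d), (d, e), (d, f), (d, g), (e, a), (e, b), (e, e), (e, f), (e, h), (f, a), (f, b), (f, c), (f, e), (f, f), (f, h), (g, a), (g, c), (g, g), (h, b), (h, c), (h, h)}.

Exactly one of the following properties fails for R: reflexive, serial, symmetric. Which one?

Reflexive: yes — every world is R-related to itself.
Serial: yes — every world has a successor (e.g. a R a).
Symmetric: no — a R b but not b R a.
Only symmetric fails.

symmetric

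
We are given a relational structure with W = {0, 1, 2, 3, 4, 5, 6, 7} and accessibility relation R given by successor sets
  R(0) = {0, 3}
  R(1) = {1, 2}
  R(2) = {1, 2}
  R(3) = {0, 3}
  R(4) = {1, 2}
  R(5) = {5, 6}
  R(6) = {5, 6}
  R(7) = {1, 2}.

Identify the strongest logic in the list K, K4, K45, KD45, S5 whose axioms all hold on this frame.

KD45

Transitive (axiom 4): yes — every two-step R-path is closed by a direct edge.
Euclidean (axiom 5): yes — any two successors of a common world are R-related.
Serial (axiom D): yes — every world has a successor (e.g. 0 R 0).
Reflexive (axiom T): no — 4 is not related to itself.
So F validates K, K4, K45, KD45; S5 would additionally require R to be reflexive. The strongest is KD45.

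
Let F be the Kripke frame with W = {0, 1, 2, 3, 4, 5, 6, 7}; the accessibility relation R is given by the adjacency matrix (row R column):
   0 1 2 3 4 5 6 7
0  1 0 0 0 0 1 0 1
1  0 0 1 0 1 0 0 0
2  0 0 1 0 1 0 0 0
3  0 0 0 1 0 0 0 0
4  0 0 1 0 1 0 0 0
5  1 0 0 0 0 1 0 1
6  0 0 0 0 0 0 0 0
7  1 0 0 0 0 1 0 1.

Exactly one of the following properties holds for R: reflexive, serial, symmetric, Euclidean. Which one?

Euclidean

Reflexive: no — 1 is not related to itself.
Serial: no — 6 has no R-successor.
Symmetric: no — 1 R 2 but not 2 R 1.
Euclidean: yes — any two successors of a common world are R-related.
Only Euclidean holds.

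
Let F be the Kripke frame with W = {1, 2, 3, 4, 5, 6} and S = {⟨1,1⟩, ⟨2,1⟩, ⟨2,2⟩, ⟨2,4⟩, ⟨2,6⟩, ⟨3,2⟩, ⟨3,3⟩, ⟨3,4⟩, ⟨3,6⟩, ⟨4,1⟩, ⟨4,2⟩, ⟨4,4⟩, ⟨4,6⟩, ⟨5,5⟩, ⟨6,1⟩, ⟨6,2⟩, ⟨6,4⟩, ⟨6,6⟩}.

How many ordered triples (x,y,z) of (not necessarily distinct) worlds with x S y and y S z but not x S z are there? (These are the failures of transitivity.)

Enumerating: (3,2,1), (3,4,1), (3,6,1).

3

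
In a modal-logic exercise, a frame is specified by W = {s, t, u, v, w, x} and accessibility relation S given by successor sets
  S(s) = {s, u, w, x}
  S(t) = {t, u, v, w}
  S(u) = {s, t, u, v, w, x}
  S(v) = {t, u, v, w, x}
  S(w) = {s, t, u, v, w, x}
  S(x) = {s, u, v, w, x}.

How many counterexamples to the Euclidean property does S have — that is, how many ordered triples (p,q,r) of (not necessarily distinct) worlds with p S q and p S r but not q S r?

Enumerating: (u,s,t), (u,s,v), (u,t,s), (u,t,x), (u,v,s), (u,x,t), (v,t,x), (v,x,t), (w,s,t), (w,s,v), (w,t,s), (w,t,x), (w,v,s), (w,x,t), (x,s,v), (x,v,s).

16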